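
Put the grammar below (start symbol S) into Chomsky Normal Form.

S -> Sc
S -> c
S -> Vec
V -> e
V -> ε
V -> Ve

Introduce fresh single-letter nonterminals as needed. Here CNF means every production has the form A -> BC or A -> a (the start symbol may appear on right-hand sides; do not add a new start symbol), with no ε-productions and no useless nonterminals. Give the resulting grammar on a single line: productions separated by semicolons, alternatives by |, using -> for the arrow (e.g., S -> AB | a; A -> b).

Nullable: {V}; after ε-elimination: S -> c | Sc | ec | Vec; V -> e | Ve.
No unit productions to eliminate.
TERM: introduce A -> c, B -> e and substitute in every rule of length ≥2.
BIN: S -> VBA becomes S -> VC, C -> BA.

S -> c | BA | SA | VC; A -> c; B -> e; C -> BA; V -> e | VB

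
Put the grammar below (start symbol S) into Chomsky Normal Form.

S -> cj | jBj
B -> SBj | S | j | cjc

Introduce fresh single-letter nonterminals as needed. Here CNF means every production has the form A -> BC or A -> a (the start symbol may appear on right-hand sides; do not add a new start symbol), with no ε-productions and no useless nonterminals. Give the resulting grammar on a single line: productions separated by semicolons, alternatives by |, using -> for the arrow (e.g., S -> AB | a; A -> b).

No ε-productions.
After unit-elimination: S -> cj | jBj; B -> j | cj | SBj | cjc | jBj.
TERM: introduce C -> c, A -> j and substitute in every rule of length ≥2.
BIN: B -> ABA becomes B -> AD, D -> BA; B -> CAC becomes B -> CE, E -> AC; B -> SBA becomes B -> SF, F -> BA; S -> ABA becomes S -> AG, G -> BA.

S -> AG | CA; A -> j; B -> j | AD | CA | CE | SF; C -> c; D -> BA; E -> AC; F -> BA; G -> BA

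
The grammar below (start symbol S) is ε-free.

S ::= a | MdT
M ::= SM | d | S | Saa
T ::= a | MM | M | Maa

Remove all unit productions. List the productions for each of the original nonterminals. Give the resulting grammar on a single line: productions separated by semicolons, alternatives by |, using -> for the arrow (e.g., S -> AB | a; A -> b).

Unit productions: M->S, T->M.
Unit pairs (A ⇒* B via units): (M,S), (T,M), (T,S).
S: inherits non-unit rules of {S} → MdT | a.
M: inherits non-unit rules of {M, S} → MdT | SM | Saa | a | d.
T: inherits non-unit rules of {M, S, T} → MM | Maa | MdT | SM | Saa | a | d.

S -> a | MdT; M -> a | d | SM | MdT | Saa; T -> a | d | MM | SM | Maa | MdT | Saa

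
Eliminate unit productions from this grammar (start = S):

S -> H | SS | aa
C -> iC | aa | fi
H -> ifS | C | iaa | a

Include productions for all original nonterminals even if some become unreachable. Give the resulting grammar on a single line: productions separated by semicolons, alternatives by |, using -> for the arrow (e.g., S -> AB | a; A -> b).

S -> a | SS | aa | fi | iC | iaa | ifS; C -> aa | fi | iC; H -> a | aa | fi | iC | iaa | ifS

Unit productions: H->C, S->H.
Unit pairs (A ⇒* B via units): (H,C), (S,C), (S,H).
S: inherits non-unit rules of {C, H, S} → SS | a | aa | fi | iC | iaa | ifS.
C: inherits non-unit rules of {C} → aa | fi | iC.
H: inherits non-unit rules of {C, H} → a | aa | fi | iC | iaa | ifS.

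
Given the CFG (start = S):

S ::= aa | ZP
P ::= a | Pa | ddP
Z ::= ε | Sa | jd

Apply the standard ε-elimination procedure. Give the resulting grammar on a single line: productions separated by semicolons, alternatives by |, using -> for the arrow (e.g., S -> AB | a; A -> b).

Nullable set: {Z}.
S -> ZP: Z nullable, giving P | ZP.
Drop Z -> ε.
Unchanged (no nullable symbols): S -> aa; P -> Pa; P -> a; P -> ddP; Z -> Sa; Z -> jd.

S -> P | ZP | aa; P -> a | Pa | ddP; Z -> Sa | jd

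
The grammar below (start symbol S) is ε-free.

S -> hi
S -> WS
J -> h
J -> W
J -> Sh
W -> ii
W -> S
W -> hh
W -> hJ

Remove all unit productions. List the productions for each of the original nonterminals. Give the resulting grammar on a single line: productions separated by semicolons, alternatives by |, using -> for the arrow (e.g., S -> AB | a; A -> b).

S -> WS | hi; J -> h | Sh | WS | hJ | hh | hi | ii; W -> WS | hJ | hh | hi | ii

Unit productions: J->W, W->S.
Unit pairs (A ⇒* B via units): (J,S), (J,W), (W,S).
S: inherits non-unit rules of {S} → WS | hi.
J: inherits non-unit rules of {J, S, W} → Sh | WS | h | hJ | hh | hi | ii.
W: inherits non-unit rules of {S, W} → WS | hJ | hh | hi | ii.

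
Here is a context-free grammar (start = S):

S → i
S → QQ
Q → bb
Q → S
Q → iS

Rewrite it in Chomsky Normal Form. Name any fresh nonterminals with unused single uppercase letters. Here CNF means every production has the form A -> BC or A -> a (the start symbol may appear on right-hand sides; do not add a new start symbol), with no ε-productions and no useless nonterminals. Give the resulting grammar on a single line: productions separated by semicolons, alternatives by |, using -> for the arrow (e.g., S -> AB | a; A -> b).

No ε-productions.
After unit-elimination: S -> i | QQ; Q -> i | QQ | bb | iS.
TERM: introduce A -> b, B -> i and substitute in every rule of length ≥2.

S -> i | QQ; A -> b; B -> i; Q -> i | AA | BS | QQ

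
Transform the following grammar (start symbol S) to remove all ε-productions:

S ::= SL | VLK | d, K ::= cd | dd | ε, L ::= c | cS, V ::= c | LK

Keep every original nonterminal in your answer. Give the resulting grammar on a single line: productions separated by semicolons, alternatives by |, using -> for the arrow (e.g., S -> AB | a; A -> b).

S -> d | SL | VL | VLK; K -> cd | dd; L -> c | cS; V -> L | c | LK

Nullable set: {K}.
S -> VLK: K nullable, giving VL | VLK.
Drop K -> ε.
V -> LK: K nullable, giving L | LK.
Unchanged (no nullable symbols): S -> SL; S -> d; K -> cd; K -> dd; L -> c; L -> cS; V -> c.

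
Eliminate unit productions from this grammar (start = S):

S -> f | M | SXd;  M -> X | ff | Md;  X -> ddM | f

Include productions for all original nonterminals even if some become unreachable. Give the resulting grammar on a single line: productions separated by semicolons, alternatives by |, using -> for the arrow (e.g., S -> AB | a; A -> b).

Unit productions: M->X, S->M.
Unit pairs (A ⇒* B via units): (M,X), (S,M), (S,X).
S: inherits non-unit rules of {M, S, X} → Md | SXd | ddM | f | ff.
M: inherits non-unit rules of {M, X} → Md | ddM | f | ff.
X: inherits non-unit rules of {X} → ddM | f.

S -> f | Md | ff | SXd | ddM; M -> f | Md | ff | ddM; X -> f | ddM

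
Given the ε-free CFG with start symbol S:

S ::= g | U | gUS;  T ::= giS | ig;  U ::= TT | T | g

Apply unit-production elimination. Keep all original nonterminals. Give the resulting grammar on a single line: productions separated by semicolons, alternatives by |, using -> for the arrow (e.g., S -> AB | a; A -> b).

S -> g | TT | ig | gUS | giS; T -> ig | giS; U -> g | TT | ig | giS

Unit productions: S->U, U->T.
Unit pairs (A ⇒* B via units): (S,T), (S,U), (U,T).
S: inherits non-unit rules of {S, T, U} → TT | g | gUS | giS | ig.
T: inherits non-unit rules of {T} → giS | ig.
U: inherits non-unit rules of {T, U} → TT | g | giS | ig.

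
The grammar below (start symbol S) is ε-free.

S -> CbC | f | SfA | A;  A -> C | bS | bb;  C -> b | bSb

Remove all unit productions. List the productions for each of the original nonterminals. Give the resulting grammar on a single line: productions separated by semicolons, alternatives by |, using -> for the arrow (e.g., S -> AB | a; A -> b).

Unit productions: A->C, S->A.
Unit pairs (A ⇒* B via units): (A,C), (S,A), (S,C).
S: inherits non-unit rules of {A, C, S} → CbC | SfA | b | bS | bSb | bb | f.
A: inherits non-unit rules of {A, C} → b | bS | bSb | bb.
C: inherits non-unit rules of {C} → b | bSb.

S -> b | f | bS | bb | CbC | SfA | bSb; A -> b | bS | bb | bSb; C -> b | bSb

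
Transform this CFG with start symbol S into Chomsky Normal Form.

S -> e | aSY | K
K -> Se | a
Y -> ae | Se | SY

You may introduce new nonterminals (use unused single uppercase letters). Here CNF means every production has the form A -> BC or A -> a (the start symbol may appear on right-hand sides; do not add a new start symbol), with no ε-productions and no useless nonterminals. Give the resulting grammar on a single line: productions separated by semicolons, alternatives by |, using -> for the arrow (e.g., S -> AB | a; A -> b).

No ε-productions.
After unit-elimination: S -> a | e | Se | aSY; K -> a | Se; Y -> SY | Se | ae.
TERM: introduce B -> a, A -> e and substitute in every rule of length ≥2.
BIN: S -> BSY becomes S -> BC, C -> SY.
Drop unreachable/unproductive: K.

S -> a | e | BC | SA; A -> e; B -> a; C -> SY; Y -> BA | SA | SY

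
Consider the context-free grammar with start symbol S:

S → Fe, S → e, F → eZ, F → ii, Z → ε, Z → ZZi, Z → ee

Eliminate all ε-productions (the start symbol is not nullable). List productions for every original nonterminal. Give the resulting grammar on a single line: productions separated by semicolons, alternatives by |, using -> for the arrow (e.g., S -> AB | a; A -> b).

Nullable set: {Z}.
F -> eZ: Z nullable, giving e | eZ.
Drop Z -> ε.
Z -> ZZi: Z, Z nullable, giving ZZi | Zi | i.
Unchanged (no nullable symbols): S -> Fe; S -> e; F -> ii; Z -> ee.

S -> e | Fe; F -> e | eZ | ii; Z -> i | Zi | ee | ZZi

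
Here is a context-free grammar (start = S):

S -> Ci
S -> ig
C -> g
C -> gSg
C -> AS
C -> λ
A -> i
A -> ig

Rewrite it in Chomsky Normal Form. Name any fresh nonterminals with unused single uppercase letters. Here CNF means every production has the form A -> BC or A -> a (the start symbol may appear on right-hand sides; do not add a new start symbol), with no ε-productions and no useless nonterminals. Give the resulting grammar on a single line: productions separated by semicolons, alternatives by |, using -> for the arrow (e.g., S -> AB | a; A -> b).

S -> i | BD | CB; A -> i | BD; B -> i; C -> g | AS | DE; D -> g; E -> SD

Nullable: {C}; after ε-elimination: S -> i | Ci | ig; A -> i | ig; C -> g | AS | gSg.
No unit productions to eliminate.
TERM: introduce D -> g, B -> i and substitute in every rule of length ≥2.
BIN: C -> DSD becomes C -> DE, E -> SD.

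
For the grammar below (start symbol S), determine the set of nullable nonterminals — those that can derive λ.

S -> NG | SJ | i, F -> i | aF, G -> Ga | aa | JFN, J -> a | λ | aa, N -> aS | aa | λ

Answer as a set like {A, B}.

{J, N}

Directly nullable (have an ε-rule): {J, N}.
Not nullable: F, G, S — each has a terminal in every rule's right-hand side or depends on a non-nullable symbol.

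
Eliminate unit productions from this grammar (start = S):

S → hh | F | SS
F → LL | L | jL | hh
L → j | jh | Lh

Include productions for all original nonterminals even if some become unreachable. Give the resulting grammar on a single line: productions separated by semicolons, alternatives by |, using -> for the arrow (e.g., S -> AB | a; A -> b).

Unit productions: F->L, S->F.
Unit pairs (A ⇒* B via units): (F,L), (S,F), (S,L).
S: inherits non-unit rules of {F, L, S} → LL | Lh | SS | hh | j | jL | jh.
F: inherits non-unit rules of {F, L} → LL | Lh | hh | j | jL | jh.
L: inherits non-unit rules of {L} → Lh | j | jh.

S -> j | LL | Lh | SS | hh | jL | jh; F -> j | LL | Lh | hh | jL | jh; L -> j | Lh | jh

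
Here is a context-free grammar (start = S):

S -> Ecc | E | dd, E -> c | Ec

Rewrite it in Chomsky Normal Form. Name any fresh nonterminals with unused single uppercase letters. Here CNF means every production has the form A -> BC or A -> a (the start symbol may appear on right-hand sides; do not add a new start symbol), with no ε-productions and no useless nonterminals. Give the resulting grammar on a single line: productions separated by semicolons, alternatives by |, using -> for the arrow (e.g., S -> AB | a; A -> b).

No ε-productions.
After unit-elimination: S -> c | Ec | dd | Ecc; E -> c | Ec.
TERM: introduce A -> c, B -> d and substitute in every rule of length ≥2.
BIN: S -> EAA becomes S -> EC, C -> AA.

S -> c | BB | EA | EC; A -> c; B -> d; C -> AA; E -> c | EA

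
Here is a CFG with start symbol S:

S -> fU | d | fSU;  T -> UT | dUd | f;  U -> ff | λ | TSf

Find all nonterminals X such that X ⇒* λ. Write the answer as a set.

{U}

Directly nullable (have an ε-rule): {U}.
Not nullable: S, T — each has a terminal in every rule's right-hand side or depends on a non-nullable symbol.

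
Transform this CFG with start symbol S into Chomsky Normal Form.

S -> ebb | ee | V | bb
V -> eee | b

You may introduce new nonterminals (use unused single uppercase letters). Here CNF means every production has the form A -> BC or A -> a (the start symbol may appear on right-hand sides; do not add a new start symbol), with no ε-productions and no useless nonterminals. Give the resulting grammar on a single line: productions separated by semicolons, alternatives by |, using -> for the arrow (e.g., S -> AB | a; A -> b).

No ε-productions.
After unit-elimination: S -> b | bb | ee | ebb | eee; V -> b | eee.
TERM: introduce A -> b, B -> e and substitute in every rule of length ≥2.
BIN: S -> BAA becomes S -> BC, C -> AA; S -> BBB becomes S -> BD, D -> BB; V -> BBB becomes V -> BE, E -> BB.
Drop unreachable/unproductive: V.

S -> b | AA | BB | BC | BD; A -> b; B -> e; C -> AA; D -> BB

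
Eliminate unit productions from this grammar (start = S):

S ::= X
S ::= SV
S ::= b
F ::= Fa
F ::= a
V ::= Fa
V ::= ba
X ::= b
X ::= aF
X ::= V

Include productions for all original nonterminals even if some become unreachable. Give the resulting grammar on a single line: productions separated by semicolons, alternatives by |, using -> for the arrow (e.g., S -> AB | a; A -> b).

Unit productions: S->X, X->V.
Unit pairs (A ⇒* B via units): (S,V), (S,X), (X,V).
S: inherits non-unit rules of {S, V, X} → Fa | SV | aF | b | ba.
F: inherits non-unit rules of {F} → Fa | a.
V: inherits non-unit rules of {V} → Fa | ba.
X: inherits non-unit rules of {V, X} → Fa | aF | b | ba.

S -> b | Fa | SV | aF | ba; F -> a | Fa; V -> Fa | ba; X -> b | Fa | aF | ba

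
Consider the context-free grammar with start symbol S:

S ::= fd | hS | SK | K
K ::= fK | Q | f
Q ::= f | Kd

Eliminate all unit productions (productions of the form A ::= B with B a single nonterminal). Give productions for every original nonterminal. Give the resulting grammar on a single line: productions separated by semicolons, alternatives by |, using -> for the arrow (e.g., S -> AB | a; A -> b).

S -> f | Kd | SK | fK | fd | hS; K -> f | Kd | fK; Q -> f | Kd

Unit productions: K->Q, S->K.
Unit pairs (A ⇒* B via units): (K,Q), (S,K), (S,Q).
S: inherits non-unit rules of {K, Q, S} → Kd | SK | f | fK | fd | hS.
K: inherits non-unit rules of {K, Q} → Kd | f | fK.
Q: inherits non-unit rules of {Q} → Kd | f.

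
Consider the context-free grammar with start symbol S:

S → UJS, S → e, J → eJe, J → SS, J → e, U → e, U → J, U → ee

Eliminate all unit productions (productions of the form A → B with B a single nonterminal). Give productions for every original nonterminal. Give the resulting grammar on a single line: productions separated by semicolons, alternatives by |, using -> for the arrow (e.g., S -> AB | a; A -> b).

Unit productions: U->J.
Unit pairs (A ⇒* B via units): (U,J).
S: inherits non-unit rules of {S} → UJS | e.
J: inherits non-unit rules of {J} → SS | e | eJe.
U: inherits non-unit rules of {J, U} → SS | e | eJe | ee.

S -> e | UJS; J -> e | SS | eJe; U -> e | SS | ee | eJe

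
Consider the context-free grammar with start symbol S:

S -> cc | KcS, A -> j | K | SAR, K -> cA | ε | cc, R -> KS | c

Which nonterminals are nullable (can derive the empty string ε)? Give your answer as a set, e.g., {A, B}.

Directly nullable (have an ε-rule): {K}.
A is nullable via A -> K (every symbol on the right is already known nullable).
Not nullable: R, S — each has a terminal in every rule's right-hand side or depends on a non-nullable symbol.

{A, K}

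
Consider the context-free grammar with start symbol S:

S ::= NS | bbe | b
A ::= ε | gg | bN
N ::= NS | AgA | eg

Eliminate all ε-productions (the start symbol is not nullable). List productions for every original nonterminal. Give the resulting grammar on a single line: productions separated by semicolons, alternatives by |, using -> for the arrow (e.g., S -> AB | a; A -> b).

S -> b | NS | bbe; A -> bN | gg; N -> g | Ag | NS | eg | gA | AgA

Nullable set: {A}.
Drop A -> ε.
N -> AgA: A, A nullable, giving Ag | AgA | g | gA.
Unchanged (no nullable symbols): S -> NS; S -> b; S -> bbe; A -> bN; A -> gg; N -> NS; N -> eg.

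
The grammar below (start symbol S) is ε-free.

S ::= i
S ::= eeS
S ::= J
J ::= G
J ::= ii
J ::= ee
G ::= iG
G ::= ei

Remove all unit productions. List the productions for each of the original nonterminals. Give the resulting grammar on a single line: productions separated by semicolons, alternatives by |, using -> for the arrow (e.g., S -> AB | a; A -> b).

S -> i | ee | ei | iG | ii | eeS; G -> ei | iG; J -> ee | ei | iG | ii

Unit productions: J->G, S->J.
Unit pairs (A ⇒* B via units): (J,G), (S,G), (S,J).
S: inherits non-unit rules of {G, J, S} → ee | eeS | ei | i | iG | ii.
G: inherits non-unit rules of {G} → ei | iG.
J: inherits non-unit rules of {G, J} → ee | ei | iG | ii.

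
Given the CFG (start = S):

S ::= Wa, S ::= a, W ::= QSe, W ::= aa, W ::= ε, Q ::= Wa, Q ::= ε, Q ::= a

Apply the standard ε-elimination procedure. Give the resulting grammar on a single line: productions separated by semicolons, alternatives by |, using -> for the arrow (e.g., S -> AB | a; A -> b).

S -> a | Wa; Q -> a | Wa; W -> Se | aa | QSe

Nullable set: {Q, W}.
S -> Wa: W nullable, giving Wa | a.
Drop Q -> ε.
Q -> Wa: W nullable, giving Wa | a.
Drop W -> ε.
W -> QSe: Q nullable, giving QSe | Se.
Unchanged (no nullable symbols): S -> a; Q -> a; W -> aa.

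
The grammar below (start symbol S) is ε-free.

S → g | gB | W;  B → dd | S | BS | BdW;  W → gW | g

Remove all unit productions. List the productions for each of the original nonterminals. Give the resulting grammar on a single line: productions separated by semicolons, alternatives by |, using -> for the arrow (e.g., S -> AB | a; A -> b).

Unit productions: B->S, S->W.
Unit pairs (A ⇒* B via units): (B,S), (B,W), (S,W).
S: inherits non-unit rules of {S, W} → g | gB | gW.
B: inherits non-unit rules of {B, S, W} → BS | BdW | dd | g | gB | gW.
W: inherits non-unit rules of {W} → g | gW.

S -> g | gB | gW; B -> g | BS | dd | gB | gW | BdW; W -> g | gW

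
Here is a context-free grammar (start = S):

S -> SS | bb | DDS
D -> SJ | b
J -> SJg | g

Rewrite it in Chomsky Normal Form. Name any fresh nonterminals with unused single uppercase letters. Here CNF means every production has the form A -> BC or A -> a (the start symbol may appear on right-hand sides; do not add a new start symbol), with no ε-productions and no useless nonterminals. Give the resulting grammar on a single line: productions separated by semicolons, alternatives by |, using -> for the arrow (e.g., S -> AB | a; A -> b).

No ε-productions.
No unit productions to eliminate.
TERM: introduce B -> b, A -> g and substitute in every rule of length ≥2.
BIN: J -> SJA becomes J -> SC, C -> JA; S -> DDS becomes S -> DE, E -> DS.

S -> BB | DE | SS; A -> g; B -> b; C -> JA; D -> b | SJ; E -> DS; J -> g | SC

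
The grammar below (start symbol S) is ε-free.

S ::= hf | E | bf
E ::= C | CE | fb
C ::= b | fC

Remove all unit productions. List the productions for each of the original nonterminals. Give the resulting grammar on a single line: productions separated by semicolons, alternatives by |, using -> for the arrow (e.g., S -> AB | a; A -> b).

S -> b | CE | bf | fC | fb | hf; C -> b | fC; E -> b | CE | fC | fb

Unit productions: E->C, S->E.
Unit pairs (A ⇒* B via units): (E,C), (S,C), (S,E).
S: inherits non-unit rules of {C, E, S} → CE | b | bf | fC | fb | hf.
C: inherits non-unit rules of {C} → b | fC.
E: inherits non-unit rules of {C, E} → CE | b | fC | fb.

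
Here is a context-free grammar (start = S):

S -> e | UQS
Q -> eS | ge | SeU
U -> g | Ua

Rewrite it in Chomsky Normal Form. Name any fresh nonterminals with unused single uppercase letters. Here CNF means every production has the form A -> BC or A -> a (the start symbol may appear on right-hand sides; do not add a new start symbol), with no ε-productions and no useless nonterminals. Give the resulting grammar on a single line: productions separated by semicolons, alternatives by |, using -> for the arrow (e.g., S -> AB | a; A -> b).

No ε-productions.
No unit productions to eliminate.
TERM: introduce C -> a, A -> e, B -> g and substitute in every rule of length ≥2.
BIN: Q -> SAU becomes Q -> SD, D -> AU; S -> UQS becomes S -> UE, E -> QS.

S -> e | UE; A -> e; B -> g; C -> a; D -> AU; E -> QS; Q -> AS | BA | SD; U -> g | UC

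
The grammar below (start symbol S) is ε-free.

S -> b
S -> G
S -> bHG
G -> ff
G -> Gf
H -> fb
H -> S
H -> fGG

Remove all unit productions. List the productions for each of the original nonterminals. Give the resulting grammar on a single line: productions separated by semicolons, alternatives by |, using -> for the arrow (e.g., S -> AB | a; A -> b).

Unit productions: H->S, S->G.
Unit pairs (A ⇒* B via units): (H,G), (H,S), (S,G).
S: inherits non-unit rules of {G, S} → Gf | b | bHG | ff.
G: inherits non-unit rules of {G} → Gf | ff.
H: inherits non-unit rules of {G, H, S} → Gf | b | bHG | fGG | fb | ff.

S -> b | Gf | ff | bHG; G -> Gf | ff; H -> b | Gf | fb | ff | bHG | fGG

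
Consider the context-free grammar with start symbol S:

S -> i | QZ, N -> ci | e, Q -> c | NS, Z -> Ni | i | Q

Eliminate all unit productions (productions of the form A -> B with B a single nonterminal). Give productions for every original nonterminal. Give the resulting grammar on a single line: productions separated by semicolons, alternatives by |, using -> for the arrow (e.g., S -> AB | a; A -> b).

Unit productions: Z->Q.
Unit pairs (A ⇒* B via units): (Z,Q).
S: inherits non-unit rules of {S} → QZ | i.
N: inherits non-unit rules of {N} → ci | e.
Q: inherits non-unit rules of {Q} → NS | c.
Z: inherits non-unit rules of {Q, Z} → NS | Ni | c | i.

S -> i | QZ; N -> e | ci; Q -> c | NS; Z -> c | i | NS | Ni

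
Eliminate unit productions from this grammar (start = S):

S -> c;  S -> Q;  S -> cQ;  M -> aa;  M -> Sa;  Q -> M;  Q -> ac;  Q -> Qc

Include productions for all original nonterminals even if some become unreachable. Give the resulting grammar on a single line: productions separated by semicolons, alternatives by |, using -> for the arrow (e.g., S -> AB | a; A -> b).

Unit productions: Q->M, S->Q.
Unit pairs (A ⇒* B via units): (Q,M), (S,M), (S,Q).
S: inherits non-unit rules of {M, Q, S} → Qc | Sa | aa | ac | c | cQ.
M: inherits non-unit rules of {M} → Sa | aa.
Q: inherits non-unit rules of {M, Q} → Qc | Sa | aa | ac.

S -> c | Qc | Sa | aa | ac | cQ; M -> Sa | aa; Q -> Qc | Sa | aa | ac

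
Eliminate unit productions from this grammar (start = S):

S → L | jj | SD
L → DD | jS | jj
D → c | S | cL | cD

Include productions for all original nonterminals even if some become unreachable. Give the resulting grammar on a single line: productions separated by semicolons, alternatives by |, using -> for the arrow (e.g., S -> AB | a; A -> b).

S -> DD | SD | jS | jj; D -> c | DD | SD | cD | cL | jS | jj; L -> DD | jS | jj

Unit productions: D->S, S->L.
Unit pairs (A ⇒* B via units): (D,L), (D,S), (S,L).
S: inherits non-unit rules of {L, S} → DD | SD | jS | jj.
D: inherits non-unit rules of {D, L, S} → DD | SD | c | cD | cL | jS | jj.
L: inherits non-unit rules of {L} → DD | jS | jj.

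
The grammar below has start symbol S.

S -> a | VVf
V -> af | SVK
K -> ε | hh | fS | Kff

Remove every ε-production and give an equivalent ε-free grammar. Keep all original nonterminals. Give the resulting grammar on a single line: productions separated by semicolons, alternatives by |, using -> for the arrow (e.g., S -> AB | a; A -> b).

Nullable set: {K}.
Drop K -> ε.
K -> Kff: K nullable, giving Kff | ff.
V -> SVK: K nullable, giving SV | SVK.
Unchanged (no nullable symbols): S -> VVf; S -> a; K -> fS; K -> hh; V -> af.

S -> a | VVf; K -> fS | ff | hh | Kff; V -> SV | af | SVK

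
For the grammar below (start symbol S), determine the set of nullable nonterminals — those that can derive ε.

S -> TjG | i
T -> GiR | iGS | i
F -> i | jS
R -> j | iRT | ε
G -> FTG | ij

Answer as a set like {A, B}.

Directly nullable (have an ε-rule): {R}.
Not nullable: F, G, S, T — each has a terminal in every rule's right-hand side or depends on a non-nullable symbol.

{R}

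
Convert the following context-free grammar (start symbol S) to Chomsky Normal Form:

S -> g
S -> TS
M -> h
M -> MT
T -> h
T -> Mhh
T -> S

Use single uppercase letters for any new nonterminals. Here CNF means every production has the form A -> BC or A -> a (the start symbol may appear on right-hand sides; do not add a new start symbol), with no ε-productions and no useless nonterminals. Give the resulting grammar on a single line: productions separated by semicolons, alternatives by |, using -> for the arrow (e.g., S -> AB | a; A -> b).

S -> g | TS; A -> h; B -> AA; M -> h | MT; T -> g | h | MB | TS

No ε-productions.
After unit-elimination: S -> g | TS; M -> h | MT; T -> g | h | TS | Mhh.
TERM: introduce A -> h and substitute in every rule of length ≥2.
BIN: T -> MAA becomes T -> MB, B -> AA.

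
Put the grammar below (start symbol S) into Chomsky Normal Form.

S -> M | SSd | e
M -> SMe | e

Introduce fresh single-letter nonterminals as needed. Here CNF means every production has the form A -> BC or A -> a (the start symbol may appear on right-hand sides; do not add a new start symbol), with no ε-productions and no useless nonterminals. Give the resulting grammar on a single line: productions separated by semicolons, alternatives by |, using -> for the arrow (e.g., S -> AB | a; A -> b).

No ε-productions.
After unit-elimination: S -> e | SMe | SSd; M -> e | SMe.
TERM: introduce B -> d, A -> e and substitute in every rule of length ≥2.
BIN: M -> SMA becomes M -> SC, C -> MA; S -> SMA becomes S -> SD, D -> MA; S -> SSB becomes S -> SE, E -> SB.

S -> e | SD | SE; A -> e; B -> d; C -> MA; D -> MA; E -> SB; M -> e | SC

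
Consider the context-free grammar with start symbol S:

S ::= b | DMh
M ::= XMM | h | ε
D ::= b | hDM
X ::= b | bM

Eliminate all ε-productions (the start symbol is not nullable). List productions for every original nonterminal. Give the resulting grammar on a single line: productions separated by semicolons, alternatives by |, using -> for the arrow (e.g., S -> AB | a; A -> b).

S -> b | Dh | DMh; D -> b | hD | hDM; M -> X | h | XM | XMM; X -> b | bM

Nullable set: {M}.
S -> DMh: M nullable, giving DMh | Dh.
D -> hDM: M nullable, giving hD | hDM.
Drop M -> ε.
M -> XMM: M, M nullable, giving X | XM | XMM.
X -> bM: M nullable, giving b | bM.
Unchanged (no nullable symbols): S -> b; D -> b; M -> h; X -> b.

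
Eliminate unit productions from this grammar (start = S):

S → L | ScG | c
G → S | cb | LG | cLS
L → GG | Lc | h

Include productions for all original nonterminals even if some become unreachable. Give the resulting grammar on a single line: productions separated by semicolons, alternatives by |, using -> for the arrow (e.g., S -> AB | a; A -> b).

Unit productions: G->S, S->L.
Unit pairs (A ⇒* B via units): (G,L), (G,S), (S,L).
S: inherits non-unit rules of {L, S} → GG | Lc | ScG | c | h.
G: inherits non-unit rules of {G, L, S} → GG | LG | Lc | ScG | c | cLS | cb | h.
L: inherits non-unit rules of {L} → GG | Lc | h.

S -> c | h | GG | Lc | ScG; G -> c | h | GG | LG | Lc | cb | ScG | cLS; L -> h | GG | Lc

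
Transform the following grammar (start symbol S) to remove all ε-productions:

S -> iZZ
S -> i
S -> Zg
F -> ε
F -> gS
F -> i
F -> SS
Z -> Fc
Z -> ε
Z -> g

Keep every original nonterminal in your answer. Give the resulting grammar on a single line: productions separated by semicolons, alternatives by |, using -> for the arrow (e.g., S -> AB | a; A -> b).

Nullable set: {F, Z}.
S -> Zg: Z nullable, giving Zg | g.
S -> iZZ: Z, Z nullable, giving i | iZ | iZZ.
Drop F -> ε.
Drop Z -> ε.
Z -> Fc: F nullable, giving Fc | c.
Unchanged (no nullable symbols): S -> i; F -> SS; F -> gS; F -> i; Z -> g.

S -> g | i | Zg | iZ | iZZ; F -> i | SS | gS; Z -> c | g | Fc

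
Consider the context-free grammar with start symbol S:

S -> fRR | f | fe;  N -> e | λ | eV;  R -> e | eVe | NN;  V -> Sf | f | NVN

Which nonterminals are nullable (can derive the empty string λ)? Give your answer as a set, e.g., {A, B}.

Directly nullable (have an ε-rule): {N}.
R is nullable via R -> NN (every symbol on the right is already known nullable).
Not nullable: S, V — each has a terminal in every rule's right-hand side or depends on a non-nullable symbol.

{N, R}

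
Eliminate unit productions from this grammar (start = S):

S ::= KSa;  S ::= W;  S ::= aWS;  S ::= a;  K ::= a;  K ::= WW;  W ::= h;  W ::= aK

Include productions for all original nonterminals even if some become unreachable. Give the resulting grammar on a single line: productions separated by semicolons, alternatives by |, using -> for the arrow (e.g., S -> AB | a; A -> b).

S -> a | h | aK | KSa | aWS; K -> a | WW; W -> h | aK

Unit productions: S->W.
Unit pairs (A ⇒* B via units): (S,W).
S: inherits non-unit rules of {S, W} → KSa | a | aK | aWS | h.
K: inherits non-unit rules of {K} → WW | a.
W: inherits non-unit rules of {W} → aK | h.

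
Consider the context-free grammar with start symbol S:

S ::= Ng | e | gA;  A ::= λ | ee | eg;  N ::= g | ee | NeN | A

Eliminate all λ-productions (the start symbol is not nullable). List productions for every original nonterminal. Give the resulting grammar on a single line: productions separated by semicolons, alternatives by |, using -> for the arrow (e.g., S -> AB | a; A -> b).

Nullable set: {A, N}.
S -> Ng: N nullable, giving Ng | g.
S -> gA: A nullable, giving g | gA.
Drop A -> λ.
N -> A: A nullable, giving A.
N -> NeN: N, N nullable, giving Ne | NeN | e | eN.
Unchanged (no nullable symbols): S -> e; A -> ee; A -> eg; N -> ee; N -> g.

S -> e | g | Ng | gA; A -> ee | eg; N -> A | e | g | Ne | eN | ee | NeN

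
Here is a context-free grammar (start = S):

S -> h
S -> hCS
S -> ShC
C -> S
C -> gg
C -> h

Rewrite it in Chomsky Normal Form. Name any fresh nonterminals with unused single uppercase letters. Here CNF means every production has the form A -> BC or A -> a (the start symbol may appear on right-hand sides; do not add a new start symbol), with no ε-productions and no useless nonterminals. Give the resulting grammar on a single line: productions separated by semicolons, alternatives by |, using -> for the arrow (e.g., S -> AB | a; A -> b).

No ε-productions.
After unit-elimination: S -> h | ShC | hCS; C -> h | gg | ShC | hCS.
TERM: introduce B -> g, A -> h and substitute in every rule of length ≥2.
BIN: C -> ACS becomes C -> AD, D -> CS; C -> SAC becomes C -> SE, E -> AC; S -> ACS becomes S -> AF, F -> CS; S -> SAC becomes S -> SG, G -> AC.

S -> h | AF | SG; A -> h; B -> g; C -> h | AD | BB | SE; D -> CS; E -> AC; F -> CS; G -> AC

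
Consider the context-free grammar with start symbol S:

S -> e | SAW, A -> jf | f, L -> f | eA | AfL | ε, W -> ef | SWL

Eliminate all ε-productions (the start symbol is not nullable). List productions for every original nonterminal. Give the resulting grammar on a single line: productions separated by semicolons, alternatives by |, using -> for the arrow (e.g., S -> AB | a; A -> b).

Nullable set: {L}.
Drop L -> ε.
L -> AfL: L nullable, giving Af | AfL.
W -> SWL: L nullable, giving SW | SWL.
Unchanged (no nullable symbols): S -> SAW; S -> e; A -> f; A -> jf; L -> eA; L -> f; W -> ef.

S -> e | SAW; A -> f | jf; L -> f | Af | eA | AfL; W -> SW | ef | SWL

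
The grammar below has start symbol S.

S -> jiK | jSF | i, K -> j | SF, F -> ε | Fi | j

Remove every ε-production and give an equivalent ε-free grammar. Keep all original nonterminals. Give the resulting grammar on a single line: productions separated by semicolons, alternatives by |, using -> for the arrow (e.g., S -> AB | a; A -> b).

Nullable set: {F}.
S -> jSF: F nullable, giving jS | jSF.
Drop F -> ε.
F -> Fi: F nullable, giving Fi | i.
K -> SF: F nullable, giving S | SF.
Unchanged (no nullable symbols): S -> i; S -> jiK; F -> j; K -> j.

S -> i | jS | jSF | jiK; F -> i | j | Fi; K -> S | j | SF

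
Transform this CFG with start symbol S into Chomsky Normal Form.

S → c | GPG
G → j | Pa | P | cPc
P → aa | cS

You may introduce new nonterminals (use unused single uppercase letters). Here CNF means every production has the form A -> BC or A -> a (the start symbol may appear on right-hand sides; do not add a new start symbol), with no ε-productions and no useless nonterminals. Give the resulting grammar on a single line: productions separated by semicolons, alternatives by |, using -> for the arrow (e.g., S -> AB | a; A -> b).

No ε-productions.
After unit-elimination: S -> c | GPG; G -> j | Pa | aa | cS | cPc; P -> aa | cS.
TERM: introduce A -> a, B -> c and substitute in every rule of length ≥2.
BIN: G -> BPB becomes G -> BC, C -> PB; S -> GPG becomes S -> GD, D -> PG.

S -> c | GD; A -> a; B -> c; C -> PB; D -> PG; G -> j | AA | BC | BS | PA; P -> AA | BS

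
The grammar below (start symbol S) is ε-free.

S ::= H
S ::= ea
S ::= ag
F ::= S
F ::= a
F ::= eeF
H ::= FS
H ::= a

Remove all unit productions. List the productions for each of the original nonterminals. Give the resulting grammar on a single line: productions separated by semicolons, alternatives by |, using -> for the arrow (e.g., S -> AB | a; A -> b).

S -> a | FS | ag | ea; F -> a | FS | ag | ea | eeF; H -> a | FS

Unit productions: F->S, S->H.
Unit pairs (A ⇒* B via units): (F,H), (F,S), (S,H).
S: inherits non-unit rules of {H, S} → FS | a | ag | ea.
F: inherits non-unit rules of {F, H, S} → FS | a | ag | ea | eeF.
H: inherits non-unit rules of {H} → FS | a.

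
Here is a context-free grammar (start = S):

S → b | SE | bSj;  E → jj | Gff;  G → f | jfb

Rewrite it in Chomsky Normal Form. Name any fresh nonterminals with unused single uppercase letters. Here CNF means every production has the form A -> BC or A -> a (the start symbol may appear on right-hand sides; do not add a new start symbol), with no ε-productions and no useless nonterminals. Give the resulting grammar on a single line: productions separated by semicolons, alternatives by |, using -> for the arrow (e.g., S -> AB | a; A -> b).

No ε-productions.
No unit productions to eliminate.
TERM: introduce C -> b, A -> f, B -> j and substitute in every rule of length ≥2.
BIN: E -> GAA becomes E -> GD, D -> AA; G -> BAC becomes G -> BF, F -> AC; S -> CSB becomes S -> CH, H -> SB.

S -> b | CH | SE; A -> f; B -> j; C -> b; D -> AA; E -> BB | GD; F -> AC; G -> f | BF; H -> SB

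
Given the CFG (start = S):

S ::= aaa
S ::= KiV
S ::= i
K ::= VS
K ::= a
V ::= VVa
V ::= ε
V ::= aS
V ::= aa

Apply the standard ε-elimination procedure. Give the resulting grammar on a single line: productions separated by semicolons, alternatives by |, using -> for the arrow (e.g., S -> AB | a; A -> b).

Nullable set: {V}.
S -> KiV: V nullable, giving Ki | KiV.
K -> VS: V nullable, giving S | VS.
Drop V -> ε.
V -> VVa: V, V nullable, giving VVa | Va | a.
Unchanged (no nullable symbols): S -> aaa; S -> i; K -> a; V -> aS; V -> aa.

S -> i | Ki | KiV | aaa; K -> S | a | VS; V -> a | Va | aS | aa | VVa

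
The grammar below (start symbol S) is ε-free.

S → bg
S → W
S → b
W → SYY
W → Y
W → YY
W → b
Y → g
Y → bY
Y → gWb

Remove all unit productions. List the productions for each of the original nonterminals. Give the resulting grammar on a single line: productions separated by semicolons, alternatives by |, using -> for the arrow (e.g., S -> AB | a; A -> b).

S -> b | g | YY | bY | bg | SYY | gWb; W -> b | g | YY | bY | SYY | gWb; Y -> g | bY | gWb

Unit productions: S->W, W->Y.
Unit pairs (A ⇒* B via units): (S,W), (S,Y), (W,Y).
S: inherits non-unit rules of {S, W, Y} → SYY | YY | b | bY | bg | g | gWb.
W: inherits non-unit rules of {W, Y} → SYY | YY | b | bY | g | gWb.
Y: inherits non-unit rules of {Y} → bY | g | gWb.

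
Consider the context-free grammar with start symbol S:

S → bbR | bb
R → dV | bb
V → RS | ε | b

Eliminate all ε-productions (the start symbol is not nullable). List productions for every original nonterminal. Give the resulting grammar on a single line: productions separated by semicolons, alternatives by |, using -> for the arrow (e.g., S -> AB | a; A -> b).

Nullable set: {V}.
R -> dV: V nullable, giving d | dV.
Drop V -> ε.
Unchanged (no nullable symbols): S -> bb; S -> bbR; R -> bb; V -> RS; V -> b.

S -> bb | bbR; R -> d | bb | dV; V -> b | RS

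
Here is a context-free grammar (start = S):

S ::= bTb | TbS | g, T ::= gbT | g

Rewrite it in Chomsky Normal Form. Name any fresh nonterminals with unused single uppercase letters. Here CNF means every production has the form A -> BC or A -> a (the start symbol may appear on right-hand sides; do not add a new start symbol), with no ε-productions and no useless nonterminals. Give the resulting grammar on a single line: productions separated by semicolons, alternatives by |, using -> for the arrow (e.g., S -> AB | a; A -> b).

S -> g | AC | TD; A -> b; B -> g; C -> TA; D -> AS; E -> AT; T -> g | BE

No ε-productions.
No unit productions to eliminate.
TERM: introduce A -> b, B -> g and substitute in every rule of length ≥2.
BIN: S -> ATA becomes S -> AC, C -> TA; S -> TAS becomes S -> TD, D -> AS; T -> BAT becomes T -> BE, E -> AT.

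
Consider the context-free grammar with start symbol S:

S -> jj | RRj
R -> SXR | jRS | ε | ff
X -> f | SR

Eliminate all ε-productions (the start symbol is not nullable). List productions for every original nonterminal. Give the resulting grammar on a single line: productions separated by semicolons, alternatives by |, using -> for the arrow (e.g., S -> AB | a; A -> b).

Nullable set: {R}.
S -> RRj: R, R nullable, giving RRj | Rj | j.
Drop R -> ε.
R -> SXR: R nullable, giving SX | SXR.
R -> jRS: R nullable, giving jRS | jS.
X -> SR: R nullable, giving S | SR.
Unchanged (no nullable symbols): S -> jj; R -> ff; X -> f.

S -> j | Rj | jj | RRj; R -> SX | ff | jS | SXR | jRS; X -> S | f | SR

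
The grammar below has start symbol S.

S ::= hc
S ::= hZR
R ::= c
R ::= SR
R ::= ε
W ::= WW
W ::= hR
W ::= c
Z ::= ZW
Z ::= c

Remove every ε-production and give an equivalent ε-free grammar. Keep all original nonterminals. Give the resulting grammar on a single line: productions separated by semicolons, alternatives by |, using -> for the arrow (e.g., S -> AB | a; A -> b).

S -> hZ | hc | hZR; R -> S | c | SR; W -> c | h | WW | hR; Z -> c | ZW

Nullable set: {R}.
S -> hZR: R nullable, giving hZ | hZR.
Drop R -> ε.
R -> SR: R nullable, giving S | SR.
W -> hR: R nullable, giving h | hR.
Unchanged (no nullable symbols): S -> hc; R -> c; W -> WW; W -> c; Z -> ZW; Z -> c.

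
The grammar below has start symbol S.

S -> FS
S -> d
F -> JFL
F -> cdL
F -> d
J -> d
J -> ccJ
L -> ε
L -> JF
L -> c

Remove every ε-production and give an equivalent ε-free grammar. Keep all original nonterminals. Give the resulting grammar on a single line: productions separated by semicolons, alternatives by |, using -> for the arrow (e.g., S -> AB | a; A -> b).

Nullable set: {L}.
F -> JFL: L nullable, giving JF | JFL.
F -> cdL: L nullable, giving cd | cdL.
Drop L -> ε.
Unchanged (no nullable symbols): S -> FS; S -> d; F -> d; J -> ccJ; J -> d; L -> JF; L -> c.

S -> d | FS; F -> d | JF | cd | JFL | cdL; J -> d | ccJ; L -> c | JF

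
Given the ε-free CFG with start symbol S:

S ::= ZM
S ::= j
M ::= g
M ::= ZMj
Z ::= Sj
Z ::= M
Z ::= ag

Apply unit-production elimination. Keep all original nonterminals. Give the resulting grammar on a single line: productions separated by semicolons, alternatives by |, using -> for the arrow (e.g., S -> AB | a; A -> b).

S -> j | ZM; M -> g | ZMj; Z -> g | Sj | ag | ZMj

Unit productions: Z->M.
Unit pairs (A ⇒* B via units): (Z,M).
S: inherits non-unit rules of {S} → ZM | j.
M: inherits non-unit rules of {M} → ZMj | g.
Z: inherits non-unit rules of {M, Z} → Sj | ZMj | ag | g.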